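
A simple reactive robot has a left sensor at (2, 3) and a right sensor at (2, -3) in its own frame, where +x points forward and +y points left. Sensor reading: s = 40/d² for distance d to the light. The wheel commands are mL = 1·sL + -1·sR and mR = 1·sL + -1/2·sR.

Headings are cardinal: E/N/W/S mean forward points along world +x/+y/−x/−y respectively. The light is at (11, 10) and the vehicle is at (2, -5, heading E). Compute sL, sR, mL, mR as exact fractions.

40/193 40/373 7200/71989 11060/71989

left sensor world pos  = (4, -2); dL² = 193
right sensor world pos = (4, -8); dR² = 373
sL = 40/193 = 40/193
sR = 40/373 = 40/373
mL = 1·sL + -1·sR = 7200/71989
mR = 1·sL + -1/2·sR = 11060/71989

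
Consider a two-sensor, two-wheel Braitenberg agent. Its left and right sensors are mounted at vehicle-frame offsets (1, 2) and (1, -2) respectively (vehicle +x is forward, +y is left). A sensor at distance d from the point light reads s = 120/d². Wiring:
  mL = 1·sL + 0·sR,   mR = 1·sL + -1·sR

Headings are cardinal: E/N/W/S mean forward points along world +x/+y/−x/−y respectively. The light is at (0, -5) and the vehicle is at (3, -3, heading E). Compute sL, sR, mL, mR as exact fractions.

left sensor world pos  = (4, -1); dL² = 32
right sensor world pos = (4, -5); dR² = 16
sL = 120/32 = 15/4
sR = 120/16 = 15/2
mL = 1·sL + 0·sR = 15/4
mR = 1·sL + -1·sR = -15/4

15/4 15/2 15/4 -15/4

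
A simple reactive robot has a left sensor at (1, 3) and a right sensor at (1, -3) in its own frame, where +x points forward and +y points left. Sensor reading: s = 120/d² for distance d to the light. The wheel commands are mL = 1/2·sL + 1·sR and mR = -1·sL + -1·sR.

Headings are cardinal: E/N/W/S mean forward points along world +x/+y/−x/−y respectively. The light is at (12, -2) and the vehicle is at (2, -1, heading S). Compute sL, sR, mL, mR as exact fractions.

left sensor world pos  = (5, -2); dL² = 49
right sensor world pos = (-1, -2); dR² = 169
sL = 120/49 = 120/49
sR = 120/169 = 120/169
mL = 1/2·sL + 1·sR = 16020/8281
mR = -1·sL + -1·sR = -26160/8281

120/49 120/169 16020/8281 -26160/8281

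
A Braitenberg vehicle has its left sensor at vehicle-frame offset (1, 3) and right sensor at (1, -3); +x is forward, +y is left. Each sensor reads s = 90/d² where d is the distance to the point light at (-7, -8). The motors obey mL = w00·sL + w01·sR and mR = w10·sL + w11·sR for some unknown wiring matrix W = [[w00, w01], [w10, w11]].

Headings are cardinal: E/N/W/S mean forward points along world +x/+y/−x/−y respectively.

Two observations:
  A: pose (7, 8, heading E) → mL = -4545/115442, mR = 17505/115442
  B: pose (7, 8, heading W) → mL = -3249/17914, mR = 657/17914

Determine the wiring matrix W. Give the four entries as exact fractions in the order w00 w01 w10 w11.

obs A: pose=(7,8,E) → sL=45/293, sR=45/197, mL=-4545/115442, mR=17505/115442
obs B: pose=(7,8,W) → sL=45/169, sR=9/53, mL=-3249/17914, mR=657/17914
sensor matrix S = [[45/293, 45/197], [45/169, 9/53]]; det S = -17962560/517006997
solve [mL_A; mL_B] = S·[w00; w01] and [mR_A; mR_B] = S·[w10; w11]:
  w00 = -1, w01 = 1/2, w10 = -1/2, w11 = 1

-1 1/2 -1/2 1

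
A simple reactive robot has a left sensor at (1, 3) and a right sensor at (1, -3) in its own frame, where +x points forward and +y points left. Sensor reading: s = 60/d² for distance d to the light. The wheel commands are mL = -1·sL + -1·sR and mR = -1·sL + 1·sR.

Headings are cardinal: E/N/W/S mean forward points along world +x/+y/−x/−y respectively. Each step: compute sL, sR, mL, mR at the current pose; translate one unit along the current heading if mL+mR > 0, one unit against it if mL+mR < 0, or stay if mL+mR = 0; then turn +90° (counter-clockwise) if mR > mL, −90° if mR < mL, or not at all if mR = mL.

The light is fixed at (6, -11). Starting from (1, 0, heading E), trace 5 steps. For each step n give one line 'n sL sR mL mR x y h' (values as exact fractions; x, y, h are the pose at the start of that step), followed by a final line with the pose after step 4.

0 15/53 3/4 -219/212 99/212 1 0 E
1 4/15 20/51 -56/85 32/255 0 0 N
2 30/49 30/109 -4740/5341 -1800/5341 0 -1 W
3 12/17 12/29 -552/493 -144/493 1 -1 S
4 15/53 3/4 -219/212 99/212 1 0 E
final 0 0 N

n=0: pose=(1,0,E); sL=15/53, sR=3/4; mL=-219/212, mR=99/212; mL+mR=-30/53 → advance -1; mR−mL=3/2 → turn +1·90°
n=1: pose=(0,0,N); sL=4/15, sR=20/51; mL=-56/85, mR=32/255; mL+mR=-8/15 → advance -1; mR−mL=40/51 → turn +1·90°
n=2: pose=(0,-1,W); sL=30/49, sR=30/109; mL=-4740/5341, mR=-1800/5341; mL+mR=-60/49 → advance -1; mR−mL=60/109 → turn +1·90°
n=3: pose=(1,-1,S); sL=12/17, sR=12/29; mL=-552/493, mR=-144/493; mL+mR=-24/17 → advance -1; mR−mL=24/29 → turn +1·90°
n=4: pose=(1,0,E); sL=15/53, sR=3/4; mL=-219/212, mR=99/212; mL+mR=-30/53 → advance -1; mR−mL=3/2 → turn +1·90°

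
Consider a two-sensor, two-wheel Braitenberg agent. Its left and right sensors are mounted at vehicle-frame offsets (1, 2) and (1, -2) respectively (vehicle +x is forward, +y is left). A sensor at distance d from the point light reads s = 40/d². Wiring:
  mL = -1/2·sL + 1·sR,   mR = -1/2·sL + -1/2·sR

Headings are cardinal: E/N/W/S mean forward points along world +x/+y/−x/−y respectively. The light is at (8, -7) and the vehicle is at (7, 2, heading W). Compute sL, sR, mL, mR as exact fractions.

left sensor world pos  = (6, 0); dL² = 53
right sensor world pos = (6, 4); dR² = 125
sL = 40/53 = 40/53
sR = 40/125 = 8/25
mL = -1/2·sL + 1·sR = -76/1325
mR = -1/2·sL + -1/2·sR = -712/1325

40/53 8/25 -76/1325 -712/1325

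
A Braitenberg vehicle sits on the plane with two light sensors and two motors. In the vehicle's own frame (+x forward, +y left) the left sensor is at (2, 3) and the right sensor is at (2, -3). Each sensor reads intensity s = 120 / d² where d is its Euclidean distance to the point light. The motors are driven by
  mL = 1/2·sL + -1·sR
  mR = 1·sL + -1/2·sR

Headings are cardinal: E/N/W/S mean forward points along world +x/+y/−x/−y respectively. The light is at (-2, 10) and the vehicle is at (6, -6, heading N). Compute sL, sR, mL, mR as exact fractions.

120/221 120/317 -7500/70057 24780/70057

left sensor world pos  = (3, -4); dL² = 221
right sensor world pos = (9, -4); dR² = 317
sL = 120/221 = 120/221
sR = 120/317 = 120/317
mL = 1/2·sL + -1·sR = -7500/70057
mR = 1·sL + -1/2·sR = 24780/70057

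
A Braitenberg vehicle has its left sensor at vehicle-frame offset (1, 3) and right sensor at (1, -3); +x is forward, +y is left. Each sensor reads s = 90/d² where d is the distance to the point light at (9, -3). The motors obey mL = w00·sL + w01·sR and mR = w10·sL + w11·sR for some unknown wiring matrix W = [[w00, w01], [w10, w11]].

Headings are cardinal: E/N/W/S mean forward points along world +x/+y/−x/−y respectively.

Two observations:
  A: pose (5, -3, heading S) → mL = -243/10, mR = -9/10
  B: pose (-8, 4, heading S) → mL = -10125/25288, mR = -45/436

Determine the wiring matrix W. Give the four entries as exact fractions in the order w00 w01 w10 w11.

-1/2 -1 0 -1/2

obs A: pose=(5,-3,S) → sL=45, sR=9/5, mL=-243/10, mR=-9/10
obs B: pose=(-8,4,S) → sL=45/116, sR=45/218, mL=-10125/25288, mR=-45/436
sensor matrix S = [[45, 9/5], [45/116, 45/218]]; det S = 108621/12644
solve [mL_A; mL_B] = S·[w00; w01] and [mR_A; mR_B] = S·[w10; w11]:
  w00 = -1/2, w01 = -1, w10 = 0, w11 = -1/2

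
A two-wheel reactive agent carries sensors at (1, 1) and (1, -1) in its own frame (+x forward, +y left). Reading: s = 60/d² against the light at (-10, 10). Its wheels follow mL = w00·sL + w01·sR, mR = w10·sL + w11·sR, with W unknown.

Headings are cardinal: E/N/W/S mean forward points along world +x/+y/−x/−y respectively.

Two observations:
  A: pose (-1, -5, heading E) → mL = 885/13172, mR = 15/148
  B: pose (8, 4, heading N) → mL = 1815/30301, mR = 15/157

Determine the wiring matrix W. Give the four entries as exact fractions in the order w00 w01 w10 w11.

-1/2 1 1/2 0

obs A: pose=(-1,-5,E) → sL=15/74, sR=15/89, mL=885/13172, mR=15/148
obs B: pose=(8,4,N) → sL=30/157, sR=30/193, mL=1815/30301, mR=15/157
sensor matrix S = [[15/74, 15/89], [30/157, 30/193]]; det S = -69525/99781193
solve [mL_A; mL_B] = S·[w00; w01] and [mR_A; mR_B] = S·[w10; w11]:
  w00 = -1/2, w01 = 1, w10 = 1/2, w11 = 0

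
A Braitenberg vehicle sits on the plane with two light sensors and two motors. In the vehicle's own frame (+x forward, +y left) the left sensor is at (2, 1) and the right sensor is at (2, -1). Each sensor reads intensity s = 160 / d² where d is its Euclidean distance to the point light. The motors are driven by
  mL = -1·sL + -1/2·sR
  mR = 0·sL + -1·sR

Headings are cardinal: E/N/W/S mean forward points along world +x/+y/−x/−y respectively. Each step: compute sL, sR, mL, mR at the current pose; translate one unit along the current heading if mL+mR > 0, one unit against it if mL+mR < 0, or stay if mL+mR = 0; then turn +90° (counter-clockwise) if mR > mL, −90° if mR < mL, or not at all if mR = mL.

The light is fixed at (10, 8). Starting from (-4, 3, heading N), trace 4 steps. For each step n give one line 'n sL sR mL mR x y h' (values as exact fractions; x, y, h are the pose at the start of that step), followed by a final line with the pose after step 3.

n=0: pose=(-4,3,N); sL=80/117, sR=80/89; mL=-11800/10413, mR=-80/89; mL+mR=-21160/10413 → advance -1; mR−mL=2440/10413 → turn +1·90°
n=1: pose=(-4,2,W); sL=32/61, sR=160/281; mL=-13872/17141, mR=-160/281; mL+mR=-23632/17141 → advance -1; mR−mL=4112/17141 → turn +1·90°
n=2: pose=(-3,2,S); sL=10/13, sR=8/13; mL=-14/13, mR=-8/13; mL+mR=-22/13 → advance -1; mR−mL=6/13 → turn +1·90°
n=3: pose=(-3,3,E); sL=160/137, sR=160/157; mL=-36080/21509, mR=-160/157; mL+mR=-58000/21509 → advance -1; mR−mL=14160/21509 → turn +1·90°

0 80/117 80/89 -11800/10413 -80/89 -4 3 N
1 32/61 160/281 -13872/17141 -160/281 -4 2 W
2 10/13 8/13 -14/13 -8/13 -3 2 S
3 160/137 160/157 -36080/21509 -160/157 -3 3 E
final -4 3 N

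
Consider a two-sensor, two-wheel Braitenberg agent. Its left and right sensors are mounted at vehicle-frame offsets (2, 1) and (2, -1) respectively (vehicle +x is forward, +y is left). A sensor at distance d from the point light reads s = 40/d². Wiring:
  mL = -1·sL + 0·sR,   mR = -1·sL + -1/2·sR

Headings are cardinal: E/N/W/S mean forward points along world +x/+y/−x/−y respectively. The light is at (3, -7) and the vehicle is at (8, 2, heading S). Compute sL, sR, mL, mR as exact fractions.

8/17 8/13 -8/17 -172/221

left sensor world pos  = (9, 0); dL² = 85
right sensor world pos = (7, 0); dR² = 65
sL = 40/85 = 8/17
sR = 40/65 = 8/13
mL = -1·sL + 0·sR = -8/17
mR = -1·sL + -1/2·sR = -172/221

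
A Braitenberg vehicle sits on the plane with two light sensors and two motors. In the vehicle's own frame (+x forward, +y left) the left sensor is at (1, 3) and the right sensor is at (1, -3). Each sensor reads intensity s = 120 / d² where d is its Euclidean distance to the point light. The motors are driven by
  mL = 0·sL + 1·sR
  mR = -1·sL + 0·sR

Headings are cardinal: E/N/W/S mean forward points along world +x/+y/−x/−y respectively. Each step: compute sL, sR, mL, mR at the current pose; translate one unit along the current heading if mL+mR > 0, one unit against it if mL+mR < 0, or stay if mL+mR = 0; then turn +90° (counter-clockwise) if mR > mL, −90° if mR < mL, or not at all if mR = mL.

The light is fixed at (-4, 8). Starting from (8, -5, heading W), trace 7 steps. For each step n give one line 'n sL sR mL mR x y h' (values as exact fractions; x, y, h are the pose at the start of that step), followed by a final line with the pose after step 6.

0 120/377 120/221 120/221 -120/377 8 -5 W
1 15/26 6/17 6/17 -15/26 7 -5 N
2 24/53 120/433 120/433 -24/53 7 -6 E
3 60/197 60/137 60/137 -60/197 6 -6 S
4 8/27 8/15 8/15 -8/27 6 -7 W
5 15/29 6/17 6/17 -15/29 5 -7 N
6 120/269 120/461 120/461 -120/269 5 -8 E
final 4 -8 S

n=0: pose=(8,-5,W); sL=120/377, sR=120/221; mL=120/221, mR=-120/377; mL+mR=1440/6409 → advance +1; mR−mL=-5520/6409 → turn -1·90°
n=1: pose=(7,-5,N); sL=15/26, sR=6/17; mL=6/17, mR=-15/26; mL+mR=-99/442 → advance -1; mR−mL=-411/442 → turn -1·90°
n=2: pose=(7,-6,E); sL=24/53, sR=120/433; mL=120/433, mR=-24/53; mL+mR=-4032/22949 → advance -1; mR−mL=-16752/22949 → turn -1·90°
n=3: pose=(6,-6,S); sL=60/197, sR=60/137; mL=60/137, mR=-60/197; mL+mR=3600/26989 → advance +1; mR−mL=-20040/26989 → turn -1·90°
n=4: pose=(6,-7,W); sL=8/27, sR=8/15; mL=8/15, mR=-8/27; mL+mR=32/135 → advance +1; mR−mL=-112/135 → turn -1·90°
n=5: pose=(5,-7,N); sL=15/29, sR=6/17; mL=6/17, mR=-15/29; mL+mR=-81/493 → advance -1; mR−mL=-429/493 → turn -1·90°
n=6: pose=(5,-8,E); sL=120/269, sR=120/461; mL=120/461, mR=-120/269; mL+mR=-23040/124009 → advance -1; mR−mL=-87600/124009 → turn -1·90°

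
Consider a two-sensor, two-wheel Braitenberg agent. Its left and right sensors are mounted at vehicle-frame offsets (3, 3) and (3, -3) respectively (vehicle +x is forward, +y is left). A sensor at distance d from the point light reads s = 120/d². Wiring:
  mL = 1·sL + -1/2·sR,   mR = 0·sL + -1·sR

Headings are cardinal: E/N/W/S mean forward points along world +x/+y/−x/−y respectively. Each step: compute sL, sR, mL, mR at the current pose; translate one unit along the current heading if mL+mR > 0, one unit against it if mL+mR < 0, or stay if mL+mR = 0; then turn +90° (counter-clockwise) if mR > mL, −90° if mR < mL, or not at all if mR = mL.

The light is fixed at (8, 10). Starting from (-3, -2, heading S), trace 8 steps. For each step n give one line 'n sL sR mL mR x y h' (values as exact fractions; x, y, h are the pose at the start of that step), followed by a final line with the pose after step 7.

n=0: pose=(-3,-2,S); sL=120/289, sR=120/421; mL=33180/121669, mR=-120/421; mL+mR=-1500/121669 → advance -1; mR−mL=-67860/121669 → turn -1·90°
n=1: pose=(-3,-1,W); sL=15/49, sR=6/13; mL=48/637, mR=-6/13; mL+mR=-246/637 → advance -1; mR−mL=-342/637 → turn -1·90°
n=2: pose=(-2,-1,N); sL=120/233, sR=120/113; mL=-420/26329, mR=-120/113; mL+mR=-28380/26329 → advance -1; mR−mL=-27540/26329 → turn -1·90°
n=3: pose=(-2,-2,E); sL=12/13, sR=60/137; mL=1254/1781, mR=-60/137; mL+mR=474/1781 → advance +1; mR−mL=-2034/1781 → turn -1·90°
n=4: pose=(-1,-2,S); sL=40/87, sR=40/123; mL=1060/3567, mR=-40/123; mL+mR=-100/3567 → advance -1; mR−mL=-740/1189 → turn -1·90°
n=5: pose=(-1,-1,W); sL=6/17, sR=15/26; mL=57/884, mR=-15/26; mL+mR=-453/884 → advance -1; mR−mL=-567/884 → turn -1·90°
n=6: pose=(0,-1,N); sL=24/37, sR=120/89; mL=-84/3293, mR=-120/89; mL+mR=-4524/3293 → advance -1; mR−mL=-4356/3293 → turn -1·90°
n=7: pose=(0,-2,E); sL=60/53, sR=12/25; mL=1182/1325, mR=-12/25; mL+mR=546/1325 → advance +1; mR−mL=-1818/1325 → turn -1·90°

0 120/289 120/421 33180/121669 -120/421 -3 -2 S
1 15/49 6/13 48/637 -6/13 -3 -1 W
2 120/233 120/113 -420/26329 -120/113 -2 -1 N
3 12/13 60/137 1254/1781 -60/137 -2 -2 E
4 40/87 40/123 1060/3567 -40/123 -1 -2 S
5 6/17 15/26 57/884 -15/26 -1 -1 W
6 24/37 120/89 -84/3293 -120/89 0 -1 N
7 60/53 12/25 1182/1325 -12/25 0 -2 E
final 1 -2 S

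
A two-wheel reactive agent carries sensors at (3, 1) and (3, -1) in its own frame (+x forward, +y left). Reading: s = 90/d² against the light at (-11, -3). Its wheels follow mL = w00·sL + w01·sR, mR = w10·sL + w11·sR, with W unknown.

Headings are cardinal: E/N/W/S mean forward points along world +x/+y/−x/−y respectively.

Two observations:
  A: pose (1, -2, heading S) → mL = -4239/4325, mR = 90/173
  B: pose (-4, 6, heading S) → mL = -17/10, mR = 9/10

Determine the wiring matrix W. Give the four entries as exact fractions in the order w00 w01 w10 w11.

-1/2 -1 1 0

obs A: pose=(1,-2,S) → sL=90/173, sR=18/25, mL=-4239/4325, mR=90/173
obs B: pose=(-4,6,S) → sL=9/10, sR=5/4, mL=-17/10, mR=9/10
sensor matrix S = [[90/173, 18/25], [9/10, 5/4]]; det S = 99/43250
solve [mL_A; mL_B] = S·[w00; w01] and [mR_A; mR_B] = S·[w10; w11]:
  w00 = -1/2, w01 = -1, w10 = 1, w11 = 0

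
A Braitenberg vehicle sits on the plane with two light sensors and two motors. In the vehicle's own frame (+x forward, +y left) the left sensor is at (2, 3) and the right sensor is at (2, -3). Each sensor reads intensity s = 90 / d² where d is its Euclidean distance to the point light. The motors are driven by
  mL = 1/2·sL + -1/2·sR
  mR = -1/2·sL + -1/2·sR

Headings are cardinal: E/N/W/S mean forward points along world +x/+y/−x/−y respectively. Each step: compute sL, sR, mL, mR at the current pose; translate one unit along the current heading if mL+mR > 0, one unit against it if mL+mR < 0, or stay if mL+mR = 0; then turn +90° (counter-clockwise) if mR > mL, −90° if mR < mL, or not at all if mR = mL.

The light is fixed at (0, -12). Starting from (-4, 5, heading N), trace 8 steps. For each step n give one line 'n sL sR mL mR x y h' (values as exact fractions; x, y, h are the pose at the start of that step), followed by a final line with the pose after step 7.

n=0: pose=(-4,5,N); sL=9/41, sR=45/181; mL=-108/7421, mR=-1737/7421; mL+mR=-45/181 → advance -1; mR−mL=-9/41 → turn -1·90°
n=1: pose=(-4,4,E); sL=18/73, sR=90/173; mL=-1728/12629, mR=-4842/12629; mL+mR=-90/173 → advance -1; mR−mL=-18/73 → turn -1·90°
n=2: pose=(-5,4,S); sL=9/20, sR=9/26; mL=27/520, mR=-207/520; mL+mR=-9/26 → advance -1; mR−mL=-9/20 → turn -1·90°
n=3: pose=(-5,5,W); sL=18/49, sR=90/449; mL=1836/22001, mR=-6246/22001; mL+mR=-90/449 → advance -1; mR−mL=-18/49 → turn -1·90°
n=4: pose=(-4,5,N); sL=9/41, sR=45/181; mL=-108/7421, mR=-1737/7421; mL+mR=-45/181 → advance -1; mR−mL=-9/41 → turn -1·90°
n=5: pose=(-4,4,E); sL=18/73, sR=90/173; mL=-1728/12629, mR=-4842/12629; mL+mR=-90/173 → advance -1; mR−mL=-18/73 → turn -1·90°
n=6: pose=(-5,4,S); sL=9/20, sR=9/26; mL=27/520, mR=-207/520; mL+mR=-9/26 → advance -1; mR−mL=-9/20 → turn -1·90°
n=7: pose=(-5,5,W); sL=18/49, sR=90/449; mL=1836/22001, mR=-6246/22001; mL+mR=-90/449 → advance -1; mR−mL=-18/49 → turn -1·90°

0 9/41 45/181 -108/7421 -1737/7421 -4 5 N
1 18/73 90/173 -1728/12629 -4842/12629 -4 4 E
2 9/20 9/26 27/520 -207/520 -5 4 S
3 18/49 90/449 1836/22001 -6246/22001 -5 5 W
4 9/41 45/181 -108/7421 -1737/7421 -4 5 N
5 18/73 90/173 -1728/12629 -4842/12629 -4 4 E
6 9/20 9/26 27/520 -207/520 -5 4 S
7 18/49 90/449 1836/22001 -6246/22001 -5 5 W
final -4 5 N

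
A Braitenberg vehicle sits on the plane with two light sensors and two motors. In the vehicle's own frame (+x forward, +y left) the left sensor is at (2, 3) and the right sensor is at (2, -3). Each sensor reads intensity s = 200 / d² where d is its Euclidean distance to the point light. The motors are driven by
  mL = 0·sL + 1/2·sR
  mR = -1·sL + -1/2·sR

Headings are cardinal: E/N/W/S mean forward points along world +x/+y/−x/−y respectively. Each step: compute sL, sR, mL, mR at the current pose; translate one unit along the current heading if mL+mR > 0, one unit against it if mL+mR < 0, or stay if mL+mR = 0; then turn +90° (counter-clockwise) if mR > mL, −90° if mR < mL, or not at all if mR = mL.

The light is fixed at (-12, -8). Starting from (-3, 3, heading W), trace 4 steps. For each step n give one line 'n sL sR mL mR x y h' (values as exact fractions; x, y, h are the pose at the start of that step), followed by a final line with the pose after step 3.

0 200/113 40/49 20/49 -12060/5537 -3 3 W
1 100/109 100/169 50/169 -22350/18421 -2 3 N
2 200/313 200/193 100/193 -69900/60409 -2 2 E
3 25/26 2 1 -51/26 -3 2 S
final -3 3 W

n=0: pose=(-3,3,W); sL=200/113, sR=40/49; mL=20/49, mR=-12060/5537; mL+mR=-200/113 → advance -1; mR−mL=-14320/5537 → turn -1·90°
n=1: pose=(-2,3,N); sL=100/109, sR=100/169; mL=50/169, mR=-22350/18421; mL+mR=-100/109 → advance -1; mR−mL=-27800/18421 → turn -1·90°
n=2: pose=(-2,2,E); sL=200/313, sR=200/193; mL=100/193, mR=-69900/60409; mL+mR=-200/313 → advance -1; mR−mL=-101200/60409 → turn -1·90°
n=3: pose=(-3,2,S); sL=25/26, sR=2; mL=1, mR=-51/26; mL+mR=-25/26 → advance -1; mR−mL=-77/26 → turn -1·90°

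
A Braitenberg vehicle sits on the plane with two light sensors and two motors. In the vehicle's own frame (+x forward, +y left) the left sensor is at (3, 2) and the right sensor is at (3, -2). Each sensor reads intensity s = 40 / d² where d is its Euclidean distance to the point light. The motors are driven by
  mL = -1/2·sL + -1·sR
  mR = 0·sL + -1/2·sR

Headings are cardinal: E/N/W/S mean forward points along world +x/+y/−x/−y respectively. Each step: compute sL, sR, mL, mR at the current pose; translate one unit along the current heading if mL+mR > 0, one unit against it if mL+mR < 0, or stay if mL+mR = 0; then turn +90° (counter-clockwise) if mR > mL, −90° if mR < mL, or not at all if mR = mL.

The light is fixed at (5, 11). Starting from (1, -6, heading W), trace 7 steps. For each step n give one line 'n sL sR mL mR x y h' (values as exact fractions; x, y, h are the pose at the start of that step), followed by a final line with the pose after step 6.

0 4/41 20/137 -1094/5617 -10/137 1 -6 W
1 40/401 8/85 -4908/34085 -4/85 2 -6 S
2 10/49 10/81 -895/3969 -5/81 2 -5 E
3 8/41 40/173 -2332/7093 -20/173 1 -5 N
4 4/41 20/137 -1094/5617 -10/137 1 -6 W
5 40/401 8/85 -4908/34085 -4/85 2 -6 S
6 10/49 10/81 -895/3969 -5/81 2 -5 E
final 1 -5 N

n=0: pose=(1,-6,W); sL=4/41, sR=20/137; mL=-1094/5617, mR=-10/137; mL+mR=-1504/5617 → advance -1; mR−mL=684/5617 → turn +1·90°
n=1: pose=(2,-6,S); sL=40/401, sR=8/85; mL=-4908/34085, mR=-4/85; mL+mR=-6512/34085 → advance -1; mR−mL=3304/34085 → turn +1·90°
n=2: pose=(2,-5,E); sL=10/49, sR=10/81; mL=-895/3969, mR=-5/81; mL+mR=-380/1323 → advance -1; mR−mL=650/3969 → turn +1·90°
n=3: pose=(1,-5,N); sL=8/41, sR=40/173; mL=-2332/7093, mR=-20/173; mL+mR=-3152/7093 → advance -1; mR−mL=1512/7093 → turn +1·90°
n=4: pose=(1,-6,W); sL=4/41, sR=20/137; mL=-1094/5617, mR=-10/137; mL+mR=-1504/5617 → advance -1; mR−mL=684/5617 → turn +1·90°
n=5: pose=(2,-6,S); sL=40/401, sR=8/85; mL=-4908/34085, mR=-4/85; mL+mR=-6512/34085 → advance -1; mR−mL=3304/34085 → turn +1·90°
n=6: pose=(2,-5,E); sL=10/49, sR=10/81; mL=-895/3969, mR=-5/81; mL+mR=-380/1323 → advance -1; mR−mL=650/3969 → turn +1·90°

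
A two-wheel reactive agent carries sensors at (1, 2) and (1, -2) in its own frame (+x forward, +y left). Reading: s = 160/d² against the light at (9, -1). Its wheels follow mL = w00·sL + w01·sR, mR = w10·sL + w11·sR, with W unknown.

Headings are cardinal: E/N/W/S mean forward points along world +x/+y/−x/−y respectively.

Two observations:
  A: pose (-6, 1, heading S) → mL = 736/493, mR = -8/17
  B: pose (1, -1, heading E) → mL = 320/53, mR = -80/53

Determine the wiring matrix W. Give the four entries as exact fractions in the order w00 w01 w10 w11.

obs A: pose=(-6,1,S) → sL=16/17, sR=16/29, mL=736/493, mR=-8/17
obs B: pose=(1,-1,E) → sL=160/53, sR=160/53, mL=320/53, mR=-80/53
sensor matrix S = [[16/17, 16/29], [160/53, 160/53]]; det S = 30720/26129
solve [mL_A; mL_B] = S·[w00; w01] and [mR_A; mR_B] = S·[w10; w11]:
  w00 = 1, w01 = 1, w10 = -1/2, w11 = 0

1 1 -1/2 0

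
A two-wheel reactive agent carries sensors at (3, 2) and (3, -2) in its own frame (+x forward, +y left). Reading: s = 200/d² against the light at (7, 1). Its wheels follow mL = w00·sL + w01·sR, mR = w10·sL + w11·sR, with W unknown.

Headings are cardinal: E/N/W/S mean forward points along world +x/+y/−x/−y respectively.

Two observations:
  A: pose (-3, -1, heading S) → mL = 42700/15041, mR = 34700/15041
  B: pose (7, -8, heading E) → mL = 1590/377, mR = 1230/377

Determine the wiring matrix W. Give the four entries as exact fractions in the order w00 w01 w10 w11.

obs A: pose=(-3,-1,S) → sL=200/89, sR=200/169, mL=42700/15041, mR=34700/15041
obs B: pose=(7,-8,E) → sL=100/29, sR=20/13, mL=1590/377, mR=1230/377
sensor matrix S = [[200/89, 200/169], [100/29, 20/13]]; det S = -272000/436189
solve [mL_A; mL_B] = S·[w00; w01] and [mR_A; mR_B] = S·[w10; w11]:
  w00 = 1, w01 = 1/2, w10 = 1/2, w11 = 1

1 1/2 1/2 1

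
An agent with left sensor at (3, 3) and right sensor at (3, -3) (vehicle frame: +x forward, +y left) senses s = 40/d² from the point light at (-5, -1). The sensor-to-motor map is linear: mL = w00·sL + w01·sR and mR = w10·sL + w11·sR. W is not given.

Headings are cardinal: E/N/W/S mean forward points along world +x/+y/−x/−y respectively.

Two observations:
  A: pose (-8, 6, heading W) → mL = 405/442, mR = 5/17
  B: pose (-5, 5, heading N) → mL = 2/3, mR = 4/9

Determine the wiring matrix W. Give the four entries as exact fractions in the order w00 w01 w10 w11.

1 1/2 0 1

obs A: pose=(-8,6,W) → sL=10/13, sR=5/17, mL=405/442, mR=5/17
obs B: pose=(-5,5,N) → sL=4/9, sR=4/9, mL=2/3, mR=4/9
sensor matrix S = [[10/13, 5/17], [4/9, 4/9]]; det S = 140/663
solve [mL_A; mL_B] = S·[w00; w01] and [mR_A; mR_B] = S·[w10; w11]:
  w00 = 1, w01 = 1/2, w10 = 0, w11 = 1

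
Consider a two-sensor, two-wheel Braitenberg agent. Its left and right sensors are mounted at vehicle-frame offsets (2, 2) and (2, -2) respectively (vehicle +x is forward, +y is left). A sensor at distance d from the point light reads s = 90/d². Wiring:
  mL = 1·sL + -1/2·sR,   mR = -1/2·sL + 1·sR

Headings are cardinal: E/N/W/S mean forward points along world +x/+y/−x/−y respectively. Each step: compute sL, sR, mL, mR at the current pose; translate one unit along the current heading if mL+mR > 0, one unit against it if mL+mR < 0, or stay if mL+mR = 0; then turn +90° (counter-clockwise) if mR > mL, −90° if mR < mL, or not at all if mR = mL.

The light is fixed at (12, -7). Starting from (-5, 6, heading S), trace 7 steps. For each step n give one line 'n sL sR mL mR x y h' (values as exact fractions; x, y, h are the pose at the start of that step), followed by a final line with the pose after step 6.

n=0: pose=(-5,6,S); sL=45/173, sR=45/241; mL=13905/83386, mR=4725/83386; mL+mR=9315/41693 → advance +1; mR−mL=-4590/41693 → turn -1·90°
n=1: pose=(-5,5,W); sL=90/461, sR=90/557; mL=29385/256777, mR=16425/256777; mL+mR=45810/256777 → advance +1; mR−mL=-12960/256777 → turn -1·90°
n=2: pose=(-6,5,N); sL=45/298, sR=45/226; mL=3465/67348, mR=8325/67348; mL+mR=5895/33674 → advance +1; mR−mL=1215/16837 → turn +1·90°
n=3: pose=(-6,6,W); sL=90/521, sR=18/125; mL=6561/65125, mR=3753/65125; mL+mR=10314/65125 → advance +1; mR−mL=-2808/65125 → turn -1·90°
n=4: pose=(-7,6,N); sL=5/37, sR=45/257; mL=905/19018, mR=2045/19018; mL+mR=1475/9509 → advance +1; mR−mL=570/9509 → turn +1·90°
n=5: pose=(-7,7,W); sL=2/13, sR=90/697; mL=809/9061, mR=473/9061; mL+mR=1282/9061 → advance +1; mR−mL=-336/9061 → turn -1·90°
n=6: pose=(-8,7,N); sL=9/74, sR=9/58; mL=189/4292, mR=405/4292; mL+mR=297/2146 → advance +1; mR−mL=54/1073 → turn +1·90°

0 45/173 45/241 13905/83386 4725/83386 -5 6 S
1 90/461 90/557 29385/256777 16425/256777 -5 5 W
2 45/298 45/226 3465/67348 8325/67348 -6 5 N
3 90/521 18/125 6561/65125 3753/65125 -6 6 W
4 5/37 45/257 905/19018 2045/19018 -7 6 N
5 2/13 90/697 809/9061 473/9061 -7 7 W
6 9/74 9/58 189/4292 405/4292 -8 7 N
final -8 8 W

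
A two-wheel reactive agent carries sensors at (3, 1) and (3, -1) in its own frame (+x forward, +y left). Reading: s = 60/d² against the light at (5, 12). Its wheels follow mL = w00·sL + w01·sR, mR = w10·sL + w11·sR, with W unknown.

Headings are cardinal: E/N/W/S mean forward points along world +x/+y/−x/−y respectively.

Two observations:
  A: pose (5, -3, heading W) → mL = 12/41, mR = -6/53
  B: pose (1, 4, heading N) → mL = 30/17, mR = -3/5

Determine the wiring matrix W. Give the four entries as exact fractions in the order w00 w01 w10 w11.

0 1 -1/2 0

obs A: pose=(5,-3,W) → sL=12/53, sR=12/41, mL=12/41, mR=-6/53
obs B: pose=(1,4,N) → sL=6/5, sR=30/17, mL=30/17, mR=-3/5
sensor matrix S = [[12/53, 12/41], [6/5, 30/17]]; det S = 8928/184705
solve [mL_A; mL_B] = S·[w00; w01] and [mR_A; mR_B] = S·[w10; w11]:
  w00 = 0, w01 = 1, w10 = -1/2, w11 = 0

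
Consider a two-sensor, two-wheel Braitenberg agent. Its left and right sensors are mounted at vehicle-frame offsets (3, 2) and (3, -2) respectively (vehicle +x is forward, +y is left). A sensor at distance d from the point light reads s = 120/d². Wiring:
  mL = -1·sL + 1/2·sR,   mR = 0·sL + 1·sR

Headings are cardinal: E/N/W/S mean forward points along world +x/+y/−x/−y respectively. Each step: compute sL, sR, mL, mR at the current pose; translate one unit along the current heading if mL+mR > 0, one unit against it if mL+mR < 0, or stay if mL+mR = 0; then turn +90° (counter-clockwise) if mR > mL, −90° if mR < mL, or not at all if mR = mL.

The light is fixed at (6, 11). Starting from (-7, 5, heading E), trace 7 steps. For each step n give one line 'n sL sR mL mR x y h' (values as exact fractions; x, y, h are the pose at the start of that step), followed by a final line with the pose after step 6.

n=0: pose=(-7,5,E); sL=30/29, sR=30/41; mL=-795/1189, mR=30/41; mL+mR=75/1189 → advance +1; mR−mL=1665/1189 → turn +1·90°
n=1: pose=(-6,5,N); sL=24/41, sR=120/109; mL=-156/4469, mR=120/109; mL+mR=4764/4469 → advance +1; mR−mL=5076/4469 → turn +1·90°
n=2: pose=(-6,6,W); sL=60/137, sR=20/39; mL=-970/5343, mR=20/39; mL+mR=590/1781 → advance +1; mR−mL=3710/5343 → turn +1·90°
n=3: pose=(-7,6,S); sL=24/37, sR=120/289; mL=-4716/10693, mR=120/289; mL+mR=-276/10693 → advance -1; mR−mL=9156/10693 → turn +1·90°
n=4: pose=(-7,7,E); sL=15/13, sR=15/17; mL=-315/442, mR=15/17; mL+mR=75/442 → advance +1; mR−mL=705/442 → turn +1·90°
n=5: pose=(-6,7,N); sL=120/197, sR=120/101; mL=-300/19897, mR=120/101; mL+mR=23340/19897 → advance +1; mR−mL=23940/19897 → turn +1·90°
n=6: pose=(-6,8,W); sL=12/25, sR=60/113; mL=-606/2825, mR=60/113; mL+mR=894/2825 → advance +1; mR−mL=2106/2825 → turn +1·90°

0 30/29 30/41 -795/1189 30/41 -7 5 E
1 24/41 120/109 -156/4469 120/109 -6 5 N
2 60/137 20/39 -970/5343 20/39 -6 6 W
3 24/37 120/289 -4716/10693 120/289 -7 6 S
4 15/13 15/17 -315/442 15/17 -7 7 E
5 120/197 120/101 -300/19897 120/101 -6 7 N
6 12/25 60/113 -606/2825 60/113 -6 8 W
final -7 8 S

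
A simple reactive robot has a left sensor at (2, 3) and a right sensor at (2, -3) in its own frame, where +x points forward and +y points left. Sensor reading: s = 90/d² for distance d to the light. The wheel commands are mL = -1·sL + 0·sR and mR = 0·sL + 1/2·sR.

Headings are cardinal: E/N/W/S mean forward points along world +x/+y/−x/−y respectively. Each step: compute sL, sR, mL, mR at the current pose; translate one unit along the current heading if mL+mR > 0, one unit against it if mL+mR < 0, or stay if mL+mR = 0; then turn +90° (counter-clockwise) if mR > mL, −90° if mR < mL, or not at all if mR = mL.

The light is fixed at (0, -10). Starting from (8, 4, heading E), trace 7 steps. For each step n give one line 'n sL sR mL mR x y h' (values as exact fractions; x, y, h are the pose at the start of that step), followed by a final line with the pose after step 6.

0 90/389 90/221 -90/389 45/221 8 4 E
1 45/136 45/178 -45/136 45/356 7 4 N
2 18/25 90/281 -18/25 45/281 7 3 W
3 45/121 45/73 -45/121 45/146 8 3 S
4 90/389 90/221 -90/389 45/221 8 4 E
5 45/136 45/178 -45/136 45/356 7 4 N
6 18/25 90/281 -18/25 45/281 7 3 W
final 8 3 S

n=0: pose=(8,4,E); sL=90/389, sR=90/221; mL=-90/389, mR=45/221; mL+mR=-2385/85969 → advance -1; mR−mL=37395/85969 → turn +1·90°
n=1: pose=(7,4,N); sL=45/136, sR=45/178; mL=-45/136, mR=45/356; mL+mR=-2475/12104 → advance -1; mR−mL=5535/12104 → turn +1·90°
n=2: pose=(7,3,W); sL=18/25, sR=90/281; mL=-18/25, mR=45/281; mL+mR=-3933/7025 → advance -1; mR−mL=6183/7025 → turn +1·90°
n=3: pose=(8,3,S); sL=45/121, sR=45/73; mL=-45/121, mR=45/146; mL+mR=-1125/17666 → advance -1; mR−mL=12015/17666 → turn +1·90°
n=4: pose=(8,4,E); sL=90/389, sR=90/221; mL=-90/389, mR=45/221; mL+mR=-2385/85969 → advance -1; mR−mL=37395/85969 → turn +1·90°
n=5: pose=(7,4,N); sL=45/136, sR=45/178; mL=-45/136, mR=45/356; mL+mR=-2475/12104 → advance -1; mR−mL=5535/12104 → turn +1·90°
n=6: pose=(7,3,W); sL=18/25, sR=90/281; mL=-18/25, mR=45/281; mL+mR=-3933/7025 → advance -1; mR−mL=6183/7025 → turn +1·90°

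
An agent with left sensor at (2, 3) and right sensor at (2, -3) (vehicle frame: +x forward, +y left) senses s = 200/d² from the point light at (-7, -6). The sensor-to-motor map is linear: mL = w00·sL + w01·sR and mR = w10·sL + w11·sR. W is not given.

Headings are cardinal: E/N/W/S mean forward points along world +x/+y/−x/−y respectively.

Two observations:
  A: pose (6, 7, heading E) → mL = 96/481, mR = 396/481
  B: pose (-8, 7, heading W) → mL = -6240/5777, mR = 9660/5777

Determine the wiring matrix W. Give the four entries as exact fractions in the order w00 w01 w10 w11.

obs A: pose=(6,7,E) → sL=200/481, sR=8/13, mL=96/481, mR=396/481
obs B: pose=(-8,7,W) → sL=200/109, sR=40/53, mL=-6240/5777, mR=9660/5777
sensor matrix S = [[200/481, 8/13], [200/109, 40/53]]; det S = -2265600/2778737
solve [mL_A; mL_B] = S·[w00; w01] and [mR_A; mR_B] = S·[w10; w11]:
  w00 = -1, w01 = 1, w10 = 1/2, w11 = 1

-1 1 1/2 1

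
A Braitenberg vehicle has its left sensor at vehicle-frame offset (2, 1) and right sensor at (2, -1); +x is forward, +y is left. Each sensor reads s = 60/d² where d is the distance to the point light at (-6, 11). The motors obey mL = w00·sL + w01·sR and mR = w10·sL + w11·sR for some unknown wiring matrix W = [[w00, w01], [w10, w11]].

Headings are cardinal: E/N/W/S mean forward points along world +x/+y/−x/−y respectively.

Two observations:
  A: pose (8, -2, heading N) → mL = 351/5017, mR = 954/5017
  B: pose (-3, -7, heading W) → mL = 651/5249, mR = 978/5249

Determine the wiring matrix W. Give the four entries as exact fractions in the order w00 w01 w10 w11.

obs A: pose=(8,-2,N) → sL=6/29, sR=30/173, mL=351/5017, mR=954/5017
obs B: pose=(-3,-7,W) → sL=30/181, sR=6/29, mL=651/5249, mR=978/5249
sensor matrix S = [[6/29, 30/173], [30/181, 6/29]]; det S = 370368/26334233
solve [mL_A; mL_B] = S·[w00; w01] and [mR_A; mR_B] = S·[w10; w11]:
  w00 = -1/2, w01 = 1, w10 = 1/2, w11 = 1/2

-1/2 1 1/2 1/2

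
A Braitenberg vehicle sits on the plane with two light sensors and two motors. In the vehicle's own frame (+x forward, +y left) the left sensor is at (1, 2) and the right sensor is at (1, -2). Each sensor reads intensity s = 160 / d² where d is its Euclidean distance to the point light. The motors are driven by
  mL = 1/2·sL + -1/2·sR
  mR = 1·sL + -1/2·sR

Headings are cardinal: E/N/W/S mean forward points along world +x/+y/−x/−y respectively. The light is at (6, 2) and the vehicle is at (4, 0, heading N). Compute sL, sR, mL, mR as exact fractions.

160/17 160 -1280/17 -1200/17

left sensor world pos  = (2, 1); dL² = 17
right sensor world pos = (6, 1); dR² = 1
sL = 160/17 = 160/17
sR = 160/1 = 160
mL = 1/2·sL + -1/2·sR = -1280/17
mR = 1·sL + -1/2·sR = -1200/17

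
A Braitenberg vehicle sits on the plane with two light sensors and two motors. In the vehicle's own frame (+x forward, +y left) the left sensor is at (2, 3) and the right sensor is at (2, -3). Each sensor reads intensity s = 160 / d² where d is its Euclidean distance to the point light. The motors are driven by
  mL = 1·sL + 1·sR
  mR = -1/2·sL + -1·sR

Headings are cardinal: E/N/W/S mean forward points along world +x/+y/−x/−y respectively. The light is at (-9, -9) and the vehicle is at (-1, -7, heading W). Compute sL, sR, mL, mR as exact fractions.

left sensor world pos  = (-3, -10); dL² = 37
right sensor world pos = (-3, -4); dR² = 61
sL = 160/37 = 160/37
sR = 160/61 = 160/61
mL = 1·sL + 1·sR = 15680/2257
mR = -1/2·sL + -1·sR = -10800/2257

160/37 160/61 15680/2257 -10800/2257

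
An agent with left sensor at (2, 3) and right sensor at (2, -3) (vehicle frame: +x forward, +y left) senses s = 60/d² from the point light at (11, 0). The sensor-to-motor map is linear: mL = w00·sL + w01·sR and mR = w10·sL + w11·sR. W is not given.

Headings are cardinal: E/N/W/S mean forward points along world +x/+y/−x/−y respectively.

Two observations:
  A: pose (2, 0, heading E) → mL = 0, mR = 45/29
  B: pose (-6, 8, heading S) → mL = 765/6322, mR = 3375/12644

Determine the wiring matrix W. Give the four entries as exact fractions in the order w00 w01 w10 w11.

obs A: pose=(2,0,E) → sL=30/29, sR=30/29, mL=0, mR=45/29
obs B: pose=(-6,8,S) → sL=15/58, sR=15/109, mL=765/6322, mR=3375/12644
sensor matrix S = [[30/29, 30/29], [15/58, 15/109]]; det S = -11475/91669
solve [mL_A; mL_B] = S·[w00; w01] and [mR_A; mR_B] = S·[w10; w11]:
  w00 = 1, w01 = -1, w10 = 1/2, w11 = 1

1 -1 1/2 1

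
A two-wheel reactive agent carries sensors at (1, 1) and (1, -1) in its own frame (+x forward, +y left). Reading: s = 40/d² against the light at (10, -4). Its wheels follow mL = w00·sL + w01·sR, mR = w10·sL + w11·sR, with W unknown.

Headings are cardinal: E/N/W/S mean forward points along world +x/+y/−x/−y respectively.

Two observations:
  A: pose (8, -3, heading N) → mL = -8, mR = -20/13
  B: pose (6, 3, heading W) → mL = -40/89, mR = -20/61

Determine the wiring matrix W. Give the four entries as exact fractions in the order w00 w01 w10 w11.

obs A: pose=(8,-3,N) → sL=40/13, sR=8, mL=-8, mR=-20/13
obs B: pose=(6,3,W) → sL=40/61, sR=40/89, mL=-40/89, mR=-20/61
sensor matrix S = [[40/13, 8], [40/61, 40/89]]; det S = -272640/70577
solve [mL_A; mL_B] = S·[w00; w01] and [mR_A; mR_B] = S·[w10; w11]:
  w00 = 0, w01 = -1, w10 = -1/2, w11 = 0

0 -1 -1/2 0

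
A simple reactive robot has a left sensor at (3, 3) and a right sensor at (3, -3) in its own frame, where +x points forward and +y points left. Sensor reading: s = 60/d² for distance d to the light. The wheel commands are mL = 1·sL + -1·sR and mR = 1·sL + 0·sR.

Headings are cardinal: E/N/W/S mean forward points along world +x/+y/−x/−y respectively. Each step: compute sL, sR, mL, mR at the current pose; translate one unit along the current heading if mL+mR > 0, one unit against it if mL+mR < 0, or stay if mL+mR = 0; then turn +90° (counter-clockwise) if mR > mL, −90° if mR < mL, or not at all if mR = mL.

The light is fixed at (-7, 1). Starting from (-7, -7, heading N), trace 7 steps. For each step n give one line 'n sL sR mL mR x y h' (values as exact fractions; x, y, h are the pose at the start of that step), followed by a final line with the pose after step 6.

0 30/17 30/17 0 30/17 -7 -7 N
1 60/109 12/5 -1008/545 60/109 -7 -6 W
2 15/29 15/26 -45/754 15/29 -6 -6 S
3 60/41 60/137 5760/5617 60/41 -6 -7 E
4 30/13 6/5 72/65 30/13 -5 -7 N
5 60/101 60/17 -5040/1717 60/101 -5 -6 W
6 15/34 3/5 -27/170 15/34 -4 -6 S
final -4 -7 E

n=0: pose=(-7,-7,N); sL=30/17, sR=30/17; mL=0, mR=30/17; mL+mR=30/17 → advance +1; mR−mL=30/17 → turn +1·90°
n=1: pose=(-7,-6,W); sL=60/109, sR=12/5; mL=-1008/545, mR=60/109; mL+mR=-708/545 → advance -1; mR−mL=12/5 → turn +1·90°
n=2: pose=(-6,-6,S); sL=15/29, sR=15/26; mL=-45/754, mR=15/29; mL+mR=345/754 → advance +1; mR−mL=15/26 → turn +1·90°
n=3: pose=(-6,-7,E); sL=60/41, sR=60/137; mL=5760/5617, mR=60/41; mL+mR=13980/5617 → advance +1; mR−mL=60/137 → turn +1·90°
n=4: pose=(-5,-7,N); sL=30/13, sR=6/5; mL=72/65, mR=30/13; mL+mR=222/65 → advance +1; mR−mL=6/5 → turn +1·90°
n=5: pose=(-5,-6,W); sL=60/101, sR=60/17; mL=-5040/1717, mR=60/101; mL+mR=-4020/1717 → advance -1; mR−mL=60/17 → turn +1·90°
n=6: pose=(-4,-6,S); sL=15/34, sR=3/5; mL=-27/170, mR=15/34; mL+mR=24/85 → advance +1; mR−mL=3/5 → turn +1·90°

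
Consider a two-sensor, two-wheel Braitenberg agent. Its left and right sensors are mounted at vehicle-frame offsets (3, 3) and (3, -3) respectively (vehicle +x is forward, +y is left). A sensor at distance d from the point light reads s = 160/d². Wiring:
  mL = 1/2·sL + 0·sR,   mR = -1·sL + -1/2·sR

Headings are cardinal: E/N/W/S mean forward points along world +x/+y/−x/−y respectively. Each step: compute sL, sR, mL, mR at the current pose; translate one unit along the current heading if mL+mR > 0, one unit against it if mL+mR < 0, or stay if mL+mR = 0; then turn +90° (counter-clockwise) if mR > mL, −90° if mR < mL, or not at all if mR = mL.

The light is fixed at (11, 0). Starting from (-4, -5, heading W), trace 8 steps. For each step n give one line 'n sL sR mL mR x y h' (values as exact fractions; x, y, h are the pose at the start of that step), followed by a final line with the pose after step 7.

0 40/97 20/41 20/97 -2610/3977 -4 -5 W
1 160/293 32/25 80/293 -8688/7325 -3 -5 N
2 16/13 80/101 8/13 -2136/1313 -3 -6 E
3 32/45 32/81 16/45 -368/405 -4 -6 S
4 40/97 20/41 20/97 -2610/3977 -4 -5 W
5 160/293 32/25 80/293 -8688/7325 -3 -5 N
6 16/13 80/101 8/13 -2136/1313 -3 -6 E
7 32/45 32/81 16/45 -368/405 -4 -6 S
final -4 -5 W

n=0: pose=(-4,-5,W); sL=40/97, sR=20/41; mL=20/97, mR=-2610/3977; mL+mR=-1790/3977 → advance -1; mR−mL=-3430/3977 → turn -1·90°
n=1: pose=(-3,-5,N); sL=160/293, sR=32/25; mL=80/293, mR=-8688/7325; mL+mR=-6688/7325 → advance -1; mR−mL=-10688/7325 → turn -1·90°
n=2: pose=(-3,-6,E); sL=16/13, sR=80/101; mL=8/13, mR=-2136/1313; mL+mR=-1328/1313 → advance -1; mR−mL=-2944/1313 → turn -1·90°
n=3: pose=(-4,-6,S); sL=32/45, sR=32/81; mL=16/45, mR=-368/405; mL+mR=-224/405 → advance -1; mR−mL=-512/405 → turn -1·90°
n=4: pose=(-4,-5,W); sL=40/97, sR=20/41; mL=20/97, mR=-2610/3977; mL+mR=-1790/3977 → advance -1; mR−mL=-3430/3977 → turn -1·90°
n=5: pose=(-3,-5,N); sL=160/293, sR=32/25; mL=80/293, mR=-8688/7325; mL+mR=-6688/7325 → advance -1; mR−mL=-10688/7325 → turn -1·90°
n=6: pose=(-3,-6,E); sL=16/13, sR=80/101; mL=8/13, mR=-2136/1313; mL+mR=-1328/1313 → advance -1; mR−mL=-2944/1313 → turn -1·90°
n=7: pose=(-4,-6,S); sL=32/45, sR=32/81; mL=16/45, mR=-368/405; mL+mR=-224/405 → advance -1; mR−mL=-512/405 → turn -1·90°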